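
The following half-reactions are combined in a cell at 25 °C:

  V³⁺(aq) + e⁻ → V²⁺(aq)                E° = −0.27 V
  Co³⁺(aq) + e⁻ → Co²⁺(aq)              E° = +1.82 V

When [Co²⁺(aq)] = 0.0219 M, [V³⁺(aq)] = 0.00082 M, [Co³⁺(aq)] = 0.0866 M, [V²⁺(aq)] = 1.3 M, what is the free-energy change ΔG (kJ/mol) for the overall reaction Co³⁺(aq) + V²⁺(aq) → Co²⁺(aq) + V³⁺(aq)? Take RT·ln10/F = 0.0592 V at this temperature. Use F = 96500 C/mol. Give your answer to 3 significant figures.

−223 kJ/mol

The standard cell potential is +1.82 − (−0.27) = +2.09 V, with n = 1 electron in the balanced equation.
Here Q = ([Co²⁺(aq)]·[V³⁺(aq)]) / ([Co³⁺(aq)]·[V²⁺(aq)]) = 0.00016 (log Q = −3.797), giving E = +2.09 − (0.0592/1)·(−3.797) = +2.3148 V.
ΔG = −nFE = −(1)(96500)(+2.3148) J/mol = −223 kJ/mol.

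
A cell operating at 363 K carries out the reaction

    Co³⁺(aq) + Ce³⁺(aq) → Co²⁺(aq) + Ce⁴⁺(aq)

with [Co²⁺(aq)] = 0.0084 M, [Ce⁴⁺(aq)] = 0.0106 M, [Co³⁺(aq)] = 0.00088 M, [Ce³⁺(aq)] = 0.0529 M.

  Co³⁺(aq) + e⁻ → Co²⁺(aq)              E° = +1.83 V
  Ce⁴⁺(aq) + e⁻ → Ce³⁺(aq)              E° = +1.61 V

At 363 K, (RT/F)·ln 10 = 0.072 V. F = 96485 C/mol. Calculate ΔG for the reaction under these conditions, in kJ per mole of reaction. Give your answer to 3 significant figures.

E°cell = +1.83 − (+1.61) = +0.22 V; the balanced reaction transfers n = 1 electron.
Q = ([Co²⁺(aq)]·[Ce⁴⁺(aq)]) / ([Co³⁺(aq)]·[Ce³⁺(aq)]) = 1.91, so log Q = 0.282 and E = +0.22 − (0.072/1)(0.282) = +0.1997 V.
Then ΔG = −nFE = −1 × 96485 × +0.1997 J/mol = −19.3 kJ/mol.

−19.3 kJ/mol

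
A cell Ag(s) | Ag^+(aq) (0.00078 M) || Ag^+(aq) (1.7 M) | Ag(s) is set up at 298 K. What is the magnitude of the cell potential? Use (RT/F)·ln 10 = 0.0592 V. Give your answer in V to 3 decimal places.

0.198 V

For a concentration cell E°cell = 0, since both electrodes use the same couple.
The compartment with the higher Ag^+(aq) concentration (1.7 M) acts as the cathode; ions are reduced there and produced at the dilute (0.00078 M) anode.
With n = 1, Ecell = −(0.0592/1)·log([dilute]/[conc]) = −(0.0592/1)·log(0.00078/1.7) = +0.198 V.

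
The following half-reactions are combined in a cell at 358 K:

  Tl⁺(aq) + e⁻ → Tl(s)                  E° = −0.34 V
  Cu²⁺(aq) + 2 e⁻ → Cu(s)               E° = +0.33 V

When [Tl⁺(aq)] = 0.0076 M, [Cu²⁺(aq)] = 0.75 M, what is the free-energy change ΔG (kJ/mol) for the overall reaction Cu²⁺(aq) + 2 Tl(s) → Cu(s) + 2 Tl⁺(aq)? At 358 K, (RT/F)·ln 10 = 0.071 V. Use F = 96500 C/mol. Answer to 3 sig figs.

The standard cell potential is +0.33 − (−0.34) = +0.67 V, with n = 2 electrons in the balanced equation.
Here Q = [Tl⁺(aq)]^2 / [Cu²⁺(aq)] = 7.7×10^−5 (log Q = −4.113), giving E = +0.67 − (0.071/2)·(−4.113) = +0.8160 V.
Then ΔG = −nFE = −2 × 96500 × +0.8160 J/mol = −157 kJ/mol.

−157 kJ/mol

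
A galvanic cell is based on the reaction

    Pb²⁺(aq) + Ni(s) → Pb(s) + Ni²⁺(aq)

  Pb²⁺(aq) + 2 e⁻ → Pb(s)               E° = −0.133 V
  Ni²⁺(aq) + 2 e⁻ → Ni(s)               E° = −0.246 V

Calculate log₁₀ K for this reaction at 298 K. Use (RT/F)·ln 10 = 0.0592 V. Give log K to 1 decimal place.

The Pb²⁺/Pb couple is reduced (cathode); E°cell = −0.133 − (−0.246) = +0.113 V with n = 2.
At equilibrium E = 0, so log K = nE°cell / 0.0592 = (2)(+0.113) / 0.0592 = 3.8.

log K = 3.8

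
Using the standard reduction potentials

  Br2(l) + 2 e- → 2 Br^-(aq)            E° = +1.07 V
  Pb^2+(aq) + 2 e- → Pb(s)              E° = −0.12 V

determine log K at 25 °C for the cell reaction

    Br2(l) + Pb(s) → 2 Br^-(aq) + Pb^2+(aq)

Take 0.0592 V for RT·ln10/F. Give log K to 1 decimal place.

The Br₂/Br⁻ couple is reduced (cathode); E°cell = +1.07 − (−0.12) = +1.19 V with n = 2.
At equilibrium E = 0, so log K = nE°cell / 0.0592 = (2)(+1.19) / 0.0592 = 40.2.

log K = 40.2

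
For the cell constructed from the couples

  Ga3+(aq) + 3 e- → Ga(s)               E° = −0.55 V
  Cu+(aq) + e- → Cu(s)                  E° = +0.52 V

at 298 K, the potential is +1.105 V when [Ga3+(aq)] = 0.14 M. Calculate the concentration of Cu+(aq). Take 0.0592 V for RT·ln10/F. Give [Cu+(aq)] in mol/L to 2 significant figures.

Cu⁺/Cu is the cathode (higher E°); E°cell = +0.52 − (−0.55) = +1.07 V with n = 3.
From the Nernst equation, log Q = n(E° − E)/0.0592 = 3·(+1.07 − (+1.105))/0.0592 = −1.774.
Balancing electrons gives 3 Cu+(aq) + Ga(s) → 3 Cu(s) + Ga3+(aq); thus Q = [Ga3+(aq)] / [Cu+(aq)]^3.
Solving for the unknown gives log [Cu+(aq)] = 0.307, so [Cu+(aq)] ≈ 2.0 M.

2.0 M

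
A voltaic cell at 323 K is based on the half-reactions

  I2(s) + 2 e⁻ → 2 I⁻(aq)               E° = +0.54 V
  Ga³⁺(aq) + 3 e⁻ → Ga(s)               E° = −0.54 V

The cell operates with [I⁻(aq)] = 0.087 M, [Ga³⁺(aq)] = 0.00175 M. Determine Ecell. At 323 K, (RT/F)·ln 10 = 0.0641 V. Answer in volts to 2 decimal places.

I₂/I⁻ is reduced (cathode, E° = +0.54 V) and Ga³⁺/Ga is oxidized (anode).
E°cell = +0.54 − (−0.54) = +1.08 V, with n = 6 electrons transferred.
For the overall reaction 3 I2(s) + 2 Ga(s) → 6 I⁻(aq) + 2 Ga³⁺(aq), Q = [I⁻(aq)]^6·[Ga³⁺(aq)]^2 = 1.33×10^−12, giving log Q = −11.877.
E = E° − (0.0641/n)·log Q = +1.08 − (0.0641/6)(−11.877) = +1.21 V.

+1.21 V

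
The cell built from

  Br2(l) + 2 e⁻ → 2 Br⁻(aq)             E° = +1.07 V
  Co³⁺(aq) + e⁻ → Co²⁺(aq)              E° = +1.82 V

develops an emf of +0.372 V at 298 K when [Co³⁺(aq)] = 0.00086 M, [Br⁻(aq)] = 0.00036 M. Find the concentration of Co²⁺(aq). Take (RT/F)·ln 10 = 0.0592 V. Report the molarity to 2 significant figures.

Co³⁺/Co²⁺ is the cathode (higher E°); E°cell = +1.82 − (+1.07) = +0.75 V with n = 2.
Rearranging E = E° − (0.0592/n)·log Q gives log Q = 2(+0.75 − (+0.372))/0.0592 = 12.770.
The balanced reaction is 2 Co³⁺(aq) + 2 Br⁻(aq) → 2 Co²⁺(aq) + Br2(l), so Q = [Co²⁺(aq)]^2 / ([Co³⁺(aq)]^2·[Br⁻(aq)]^2).
Substituting the known concentrations and solving, log [Co²⁺(aq)] = −0.124 and [Co²⁺(aq)] = 0.75 M.

0.75 M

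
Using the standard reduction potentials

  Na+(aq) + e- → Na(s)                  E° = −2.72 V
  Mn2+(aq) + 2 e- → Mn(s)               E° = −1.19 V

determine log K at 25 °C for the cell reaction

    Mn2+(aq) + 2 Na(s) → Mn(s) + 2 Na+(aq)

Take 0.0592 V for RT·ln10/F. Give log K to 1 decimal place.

log K = 51.7

The Mn²⁺/Mn couple is reduced (cathode); E°cell = −1.19 − (−2.72) = +1.53 V with n = 2.
At equilibrium E = 0, so log K = nE°cell / 0.0592 = (2)(+1.53) / 0.0592 = 51.7.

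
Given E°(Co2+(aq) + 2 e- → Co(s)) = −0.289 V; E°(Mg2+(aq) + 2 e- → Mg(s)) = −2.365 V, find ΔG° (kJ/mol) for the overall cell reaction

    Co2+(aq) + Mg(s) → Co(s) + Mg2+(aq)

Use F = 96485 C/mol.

−401 kJ/mol

In the reaction as written Co2+(aq) is reduced, so the Co²⁺/Co couple is the cathode and Mg²⁺/Mg is the anode.
E°cell = −0.289 − (−2.365) = +2.076 V; balancing electrons gives n = 2.
ΔG° = −nFE°cell = −(2)(96485)(+2.076) J/mol = −401 kJ/mol.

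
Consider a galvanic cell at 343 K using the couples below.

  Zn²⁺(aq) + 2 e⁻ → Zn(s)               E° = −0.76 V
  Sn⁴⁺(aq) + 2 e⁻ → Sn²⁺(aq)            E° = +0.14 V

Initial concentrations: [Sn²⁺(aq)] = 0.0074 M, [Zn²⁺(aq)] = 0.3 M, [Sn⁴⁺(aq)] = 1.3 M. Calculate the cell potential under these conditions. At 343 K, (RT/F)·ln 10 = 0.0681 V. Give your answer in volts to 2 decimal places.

+0.99 V

Since E°(Sn⁴⁺/Sn²⁺) > E°(Zn²⁺/Zn), Sn⁴⁺/Sn²⁺ serves as the cathode.
E°cell = +0.14 − (−0.76) = +0.90 V, with n = 2 electrons transferred.
For the overall reaction Sn⁴⁺(aq) + Zn(s) → Sn²⁺(aq) + Zn²⁺(aq), Q = ([Sn²⁺(aq)]·[Zn²⁺(aq)]) / [Sn⁴⁺(aq)] = 0.00171, giving log Q = −2.768.
By the Nernst equation, E = +0.90 − (0.0681/2)·(−2.768) = +0.99 V.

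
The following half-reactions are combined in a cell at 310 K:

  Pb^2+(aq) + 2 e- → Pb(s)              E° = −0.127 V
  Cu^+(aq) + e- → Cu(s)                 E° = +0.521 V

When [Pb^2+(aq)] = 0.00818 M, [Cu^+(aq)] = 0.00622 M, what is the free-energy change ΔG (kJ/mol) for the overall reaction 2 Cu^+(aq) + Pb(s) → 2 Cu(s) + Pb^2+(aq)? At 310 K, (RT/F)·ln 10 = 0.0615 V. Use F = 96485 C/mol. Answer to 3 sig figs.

The standard cell potential is +0.521 − (−0.127) = +0.648 V, with n = 2 electrons in the balanced equation.
The reaction quotient is [Pb^2+(aq)] / [Cu^+(aq)]^2 = 211; by Nernst, E = +0.648 − (0.0615/2)(2.325) = +0.5765 V.
Finally ΔG = −nFE = −(2)(96485 C/mol)(+0.5765 V) = −111 kJ/mol.

−111 kJ/mol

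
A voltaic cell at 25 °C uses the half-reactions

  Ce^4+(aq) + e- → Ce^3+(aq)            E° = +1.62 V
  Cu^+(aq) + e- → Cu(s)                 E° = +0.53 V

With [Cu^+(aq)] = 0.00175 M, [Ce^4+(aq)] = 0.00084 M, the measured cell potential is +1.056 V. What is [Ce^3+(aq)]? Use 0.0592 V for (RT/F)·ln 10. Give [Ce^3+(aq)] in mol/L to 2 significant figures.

1.8 M

The Ce⁴⁺/Ce³⁺ couple has the larger reduction potential, so it is the cathode: E°cell = +1.62 − (+0.53) = +1.09 V and n = 1.
Rearranging E = E° − (0.0592/n)·log Q gives log Q = 1(+1.09 − (+1.056))/0.0592 = 0.574.
For Ce^4+(aq) + Cu(s) → Ce^3+(aq) + Cu^+(aq), the reaction quotient is Q = ([Ce^3+(aq)]·[Cu^+(aq)]) / [Ce^4+(aq)].
Isolating [Ce^3+(aq)] in Q = 10^{0.574} yields log [Ce^3+(aq)] = 0.255, i.e. 1.8 M.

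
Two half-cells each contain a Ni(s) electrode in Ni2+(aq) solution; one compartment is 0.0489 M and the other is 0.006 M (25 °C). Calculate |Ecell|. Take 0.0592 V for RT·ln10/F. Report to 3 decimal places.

For a concentration cell E°cell = 0, since both electrodes use the same couple.
The compartment with the higher Ni2+(aq) concentration (0.0489 M) acts as the cathode; ions are reduced there and produced at the dilute (0.006 M) anode.
With n = 2, Ecell = −(0.0592/2)·log([dilute]/[conc]) = −(0.0592/2)·log(0.006/0.0489) = +0.027 V.

0.027 V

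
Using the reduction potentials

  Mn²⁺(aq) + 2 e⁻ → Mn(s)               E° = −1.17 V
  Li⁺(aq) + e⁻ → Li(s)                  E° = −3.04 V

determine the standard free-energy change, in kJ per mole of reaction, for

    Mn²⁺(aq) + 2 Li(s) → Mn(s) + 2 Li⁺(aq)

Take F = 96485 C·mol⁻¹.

In the reaction as written Mn²⁺(aq) is reduced, so the Mn²⁺/Mn couple is the cathode and Li⁺/Li is the anode.
E°cell = −1.17 − (−3.04) = +1.87 V; balancing electrons gives n = 2.
ΔG° = −nFE°cell = −(2)(96485)(+1.87) J/mol = −361 kJ/mol.

−361 kJ/mol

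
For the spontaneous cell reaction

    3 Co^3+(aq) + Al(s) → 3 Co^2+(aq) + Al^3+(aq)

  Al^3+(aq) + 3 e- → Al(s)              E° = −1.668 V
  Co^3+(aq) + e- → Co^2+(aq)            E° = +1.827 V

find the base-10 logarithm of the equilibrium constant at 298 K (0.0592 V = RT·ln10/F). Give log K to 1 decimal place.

The Co³⁺/Co²⁺ couple is reduced (cathode); E°cell = +1.827 − (−1.668) = +3.495 V with n = 3.
At equilibrium E = 0, so log K = nE°cell / 0.0592 = (3)(+3.495) / 0.0592 = 177.1.

log K = 177.1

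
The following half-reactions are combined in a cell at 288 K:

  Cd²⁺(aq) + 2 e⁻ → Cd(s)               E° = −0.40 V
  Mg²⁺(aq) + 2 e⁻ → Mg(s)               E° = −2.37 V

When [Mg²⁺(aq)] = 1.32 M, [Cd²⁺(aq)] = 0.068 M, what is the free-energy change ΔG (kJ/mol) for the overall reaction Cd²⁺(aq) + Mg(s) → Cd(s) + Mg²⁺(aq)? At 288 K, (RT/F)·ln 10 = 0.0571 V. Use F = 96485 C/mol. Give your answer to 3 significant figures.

−373 kJ/mol

With Cd²⁺/Cd reduced at the cathode, E°cell = −0.40 − (−2.37) = +1.97 V and n = 2.
Q = [Mg²⁺(aq)] / [Cd²⁺(aq)] = 19.4, so log Q = 1.288 and E = +1.97 − (0.0571/2)(1.288) = +1.9332 V.
ΔG = −nFE = −(2)(96485)(+1.9332) J/mol = −373 kJ/mol.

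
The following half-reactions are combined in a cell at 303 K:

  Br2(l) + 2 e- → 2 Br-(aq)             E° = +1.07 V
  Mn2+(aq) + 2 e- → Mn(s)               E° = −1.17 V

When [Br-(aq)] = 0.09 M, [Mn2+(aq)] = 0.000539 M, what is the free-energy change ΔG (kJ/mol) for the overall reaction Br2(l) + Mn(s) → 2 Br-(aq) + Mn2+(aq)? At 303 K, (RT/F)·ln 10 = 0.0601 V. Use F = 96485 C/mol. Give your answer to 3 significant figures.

−463 kJ/mol

With Br₂/Br⁻ reduced at the cathode, E°cell = +1.07 − (−1.17) = +2.24 V and n = 2.
Here Q = [Br-(aq)]^2·[Mn2+(aq)] = 4.37×10^−6 (log Q = −5.360), giving E = +2.24 − (0.0601/2)·(−5.360) = +2.4011 V.
ΔG = −nFE = −(2)(96485)(+2.4011) J/mol = −463 kJ/mol.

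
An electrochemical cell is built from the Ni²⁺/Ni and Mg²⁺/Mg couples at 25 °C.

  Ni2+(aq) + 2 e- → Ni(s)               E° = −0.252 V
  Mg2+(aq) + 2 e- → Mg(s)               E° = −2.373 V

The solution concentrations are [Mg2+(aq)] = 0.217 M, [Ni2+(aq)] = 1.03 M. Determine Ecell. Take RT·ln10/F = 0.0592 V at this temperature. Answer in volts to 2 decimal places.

The Ni²⁺/Ni couple has the more positive E°, so it is the cathode; Mg²⁺/Mg is the anode.
E°cell = E°cat − E°an = −0.252 − (−2.373) = +2.121 V; n = 2.
For the overall reaction Ni2+(aq) + Mg(s) → Ni(s) + Mg2+(aq), Q = [Mg2+(aq)] / [Ni2+(aq)] = 0.211, giving log Q = −0.676.
By the Nernst equation, E = +2.121 − (0.0592/2)·(−0.676) = +2.14 V.

+2.14 V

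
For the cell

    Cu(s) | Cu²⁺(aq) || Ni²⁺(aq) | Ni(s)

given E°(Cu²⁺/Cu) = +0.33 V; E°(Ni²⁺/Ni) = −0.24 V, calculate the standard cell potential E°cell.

−0.57 V

By convention the left-hand electrode in cell notation is the anode (oxidation) and the right-hand electrode is the cathode (reduction).
E°cell = E°(right) − E°(left) = −0.24 − (+0.33) = −0.57 V.
The negative sign shows that, as written, the cell would require an external voltage to drive the reaction.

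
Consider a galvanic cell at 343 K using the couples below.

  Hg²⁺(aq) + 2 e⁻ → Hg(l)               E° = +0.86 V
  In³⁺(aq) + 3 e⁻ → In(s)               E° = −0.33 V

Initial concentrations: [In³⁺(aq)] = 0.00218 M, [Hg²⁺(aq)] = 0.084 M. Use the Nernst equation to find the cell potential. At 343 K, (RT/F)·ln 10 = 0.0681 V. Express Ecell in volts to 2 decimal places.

+1.21 V

The Hg²⁺/Hg couple has the more positive E°, so it is the cathode; In³⁺/In is the anode.
E°cell = E°cat − E°an = +0.86 − (−0.33) = +1.19 V; n = 6.
For the overall reaction 3 Hg²⁺(aq) + 2 In(s) → 3 Hg(l) + 2 In³⁺(aq), Q = [In³⁺(aq)]^2 / [Hg²⁺(aq)]^3 = 0.00802, giving log Q = −2.096.
E = E° − (0.0681/n)·log Q = +1.19 − (0.0681/6)(−2.096) = +1.21 V.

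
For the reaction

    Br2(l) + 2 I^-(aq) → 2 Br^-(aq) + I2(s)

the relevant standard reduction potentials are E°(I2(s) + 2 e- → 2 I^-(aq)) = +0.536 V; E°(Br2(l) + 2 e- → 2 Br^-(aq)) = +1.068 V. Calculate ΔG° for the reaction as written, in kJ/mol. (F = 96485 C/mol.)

−103 kJ/mol

In the reaction as written Br2(l) is reduced, so the Br₂/Br⁻ couple is the cathode and I₂/I⁻ is the anode.
E°cell = +1.068 − (+0.536) = +0.532 V; balancing electrons gives n = 2.
ΔG° = −nFE°cell = −(2)(96485)(+0.532) J/mol = −103 kJ/mol.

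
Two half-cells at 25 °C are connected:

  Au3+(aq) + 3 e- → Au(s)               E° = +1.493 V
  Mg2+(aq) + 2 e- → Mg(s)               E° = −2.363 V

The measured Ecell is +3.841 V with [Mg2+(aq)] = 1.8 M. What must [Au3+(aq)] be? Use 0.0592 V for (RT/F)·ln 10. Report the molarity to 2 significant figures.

0.42 M

The Au³⁺/Au couple has the larger reduction potential, so it is the cathode: E°cell = +1.493 − (−2.363) = +3.856 V and n = 6.
Since E = E° − (0.0592/n)·log Q, log Q = n(E° − E)/0.0592 = 1.520.
The balanced reaction is 2 Au3+(aq) + 3 Mg(s) → 2 Au(s) + 3 Mg2+(aq), so Q = [Mg2+(aq)]^3 / [Au3+(aq)]^2.
Solving for the unknown gives log [Au3+(aq)] = −0.377, so [Au3+(aq)] ≈ 0.42 M.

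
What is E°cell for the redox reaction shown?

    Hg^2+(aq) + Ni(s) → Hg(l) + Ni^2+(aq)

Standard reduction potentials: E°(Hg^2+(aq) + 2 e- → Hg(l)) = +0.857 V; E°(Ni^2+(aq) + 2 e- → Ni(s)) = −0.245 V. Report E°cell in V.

+1.102 V

In the reaction as written, Hg^2+(aq) is reduced (cathode) and Ni^2+(aq) is produced by oxidation at the anode.
E°cell = E°(cathode) − E°(anode) = +0.857 − (−0.245) = +1.102 V.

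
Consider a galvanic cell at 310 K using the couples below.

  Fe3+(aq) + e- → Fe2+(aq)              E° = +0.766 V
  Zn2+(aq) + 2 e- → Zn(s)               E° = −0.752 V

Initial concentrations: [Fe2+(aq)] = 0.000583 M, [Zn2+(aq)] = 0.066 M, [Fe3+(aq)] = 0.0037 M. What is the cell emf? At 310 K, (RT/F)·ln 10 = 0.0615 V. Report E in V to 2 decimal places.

Fe³⁺/Fe²⁺ is reduced (cathode, E° = +0.766 V) and Zn²⁺/Zn is oxidized (anode).
E°cell = +0.766 − (−0.752) = +1.518 V, with n = 2 electrons transferred.
Balancing gives 2 Fe3+(aq) + Zn(s) → 2 Fe2+(aq) + Zn2+(aq); hence Q = ([Fe2+(aq)]^2·[Zn2+(aq)]) / [Fe3+(aq)]^2 = 0.00164 (log Q = −2.786).
Applying E = E° − (RT ln10/nF)·log Q gives +1.518 − (0.0615/2)(−2.786) = +1.60 V.

+1.60 V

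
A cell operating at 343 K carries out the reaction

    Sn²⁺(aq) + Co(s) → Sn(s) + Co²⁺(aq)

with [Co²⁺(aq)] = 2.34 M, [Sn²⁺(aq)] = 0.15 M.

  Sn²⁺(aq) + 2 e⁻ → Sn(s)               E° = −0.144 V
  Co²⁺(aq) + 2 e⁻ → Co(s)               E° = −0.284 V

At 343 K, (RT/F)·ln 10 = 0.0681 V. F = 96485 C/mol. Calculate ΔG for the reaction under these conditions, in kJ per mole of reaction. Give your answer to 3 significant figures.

−19.2 kJ/mol

The standard cell potential is −0.144 − (−0.284) = +0.140 V, with n = 2 electrons in the balanced equation.
Q = [Co²⁺(aq)] / [Sn²⁺(aq)] = 15.6, so log Q = 1.193 and E = +0.140 − (0.0681/2)(1.193) = +0.0994 V.
ΔG = −nFE = −(2)(96485)(+0.0994) J/mol = −19.2 kJ/mol.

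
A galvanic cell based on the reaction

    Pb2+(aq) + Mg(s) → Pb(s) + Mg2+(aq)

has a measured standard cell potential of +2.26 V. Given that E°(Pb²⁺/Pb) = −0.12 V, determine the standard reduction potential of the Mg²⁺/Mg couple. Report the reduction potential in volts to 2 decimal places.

In the reaction as written the Pb²⁺/Pb couple is reduced (cathode) and Mg²⁺/Mg is oxidized (anode), so E°cell = E°(Pb²⁺/Pb) − E°(Mg²⁺/Mg).
E°(Mg²⁺/Mg) = E°(cathode) − E°cell = −0.12 − (+2.26) = −2.38 V.

−2.38 V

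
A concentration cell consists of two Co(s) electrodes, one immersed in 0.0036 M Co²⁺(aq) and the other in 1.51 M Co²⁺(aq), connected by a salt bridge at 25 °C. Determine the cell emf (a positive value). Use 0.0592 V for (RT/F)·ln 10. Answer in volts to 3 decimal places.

0.078 V

For a concentration cell E°cell = 0, since both electrodes use the same couple.
The compartment with the higher Co²⁺(aq) concentration (1.51 M) acts as the cathode; ions are reduced there and produced at the dilute (0.0036 M) anode.
With n = 2, Ecell = −(0.0592/2)·log([dilute]/[conc]) = −(0.0592/2)·log(0.0036/1.51) = +0.078 V.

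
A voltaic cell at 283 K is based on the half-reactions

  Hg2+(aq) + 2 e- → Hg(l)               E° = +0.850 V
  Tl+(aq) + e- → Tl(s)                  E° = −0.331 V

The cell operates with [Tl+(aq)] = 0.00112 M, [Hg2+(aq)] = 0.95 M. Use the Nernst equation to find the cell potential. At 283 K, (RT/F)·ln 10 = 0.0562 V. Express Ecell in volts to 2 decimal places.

The Hg²⁺/Hg couple has the more positive E°, so it is the cathode; Tl⁺/Tl is the anode.
The standard potential is +0.850 − (−0.331) = +1.181 V and the balanced reaction transfers n = 2 electrons.
For the overall reaction Hg2+(aq) + 2 Tl(s) → Hg(l) + 2 Tl+(aq), Q = [Tl+(aq)]^2 / [Hg2+(aq)] = 1.32×10^−6, giving log Q = −5.879.
E = E° − (0.0562/n)·log Q = +1.181 − (0.0562/2)(−5.879) = +1.35 V.

+1.35 V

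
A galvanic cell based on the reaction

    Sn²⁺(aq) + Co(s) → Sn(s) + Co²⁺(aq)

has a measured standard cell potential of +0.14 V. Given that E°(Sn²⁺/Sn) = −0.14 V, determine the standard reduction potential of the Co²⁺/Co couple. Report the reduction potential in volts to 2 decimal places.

−0.28 V

In the reaction as written the Sn²⁺/Sn couple is reduced (cathode) and Co²⁺/Co is oxidized (anode), so E°cell = E°(Sn²⁺/Sn) − E°(Co²⁺/Co).
E°(Co²⁺/Co) = E°(cathode) − E°cell = −0.14 − (+0.14) = −0.28 V.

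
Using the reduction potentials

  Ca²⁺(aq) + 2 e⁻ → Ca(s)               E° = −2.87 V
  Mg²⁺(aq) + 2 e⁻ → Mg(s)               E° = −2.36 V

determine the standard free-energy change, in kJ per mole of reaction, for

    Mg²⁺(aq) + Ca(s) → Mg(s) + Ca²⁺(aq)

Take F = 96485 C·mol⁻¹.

In the reaction as written Mg²⁺(aq) is reduced, so the Mg²⁺/Mg couple is the cathode and Ca²⁺/Ca is the anode.
E°cell = −2.36 − (−2.87) = +0.51 V; balancing electrons gives n = 2.
ΔG° = −nFE°cell = −(2)(96485)(+0.51) J/mol = −98.4 kJ/mol.

−98.4 kJ/mol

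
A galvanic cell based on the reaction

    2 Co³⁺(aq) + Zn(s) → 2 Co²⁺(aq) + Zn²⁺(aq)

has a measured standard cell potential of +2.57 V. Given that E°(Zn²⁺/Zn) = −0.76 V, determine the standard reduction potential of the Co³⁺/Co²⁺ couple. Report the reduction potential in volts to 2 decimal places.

In the reaction as written the Co³⁺/Co²⁺ couple is reduced (cathode) and Zn²⁺/Zn is oxidized (anode), so E°cell = E°(Co³⁺/Co²⁺) − E°(Zn²⁺/Zn).
E°(Co³⁺/Co²⁺) = E°cell + E°(anode) = +2.57 + (−0.76) = +1.81 V.

+1.81 V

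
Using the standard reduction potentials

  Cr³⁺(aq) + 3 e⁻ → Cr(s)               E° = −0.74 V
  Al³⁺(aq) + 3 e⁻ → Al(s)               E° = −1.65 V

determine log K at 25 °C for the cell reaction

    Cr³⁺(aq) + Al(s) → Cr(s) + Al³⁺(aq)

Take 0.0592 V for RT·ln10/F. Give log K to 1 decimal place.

log K = 46.1

The Cr³⁺/Cr couple is reduced (cathode); E°cell = −0.74 − (−1.65) = +0.91 V with n = 3.
At equilibrium E = 0, so log K = nE°cell / 0.0592 = (3)(+0.91) / 0.0592 = 46.1.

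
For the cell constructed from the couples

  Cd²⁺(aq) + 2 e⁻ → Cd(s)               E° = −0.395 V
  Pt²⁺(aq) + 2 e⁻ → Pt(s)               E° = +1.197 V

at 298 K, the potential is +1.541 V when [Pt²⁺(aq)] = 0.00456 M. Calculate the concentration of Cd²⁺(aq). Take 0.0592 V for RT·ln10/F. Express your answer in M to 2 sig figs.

0.24 M

With Pt²⁺/Pt at the cathode and Cd²⁺/Cd at the anode, E°cell = +1.197 − (−0.395) = +1.592 V (n = 2).
From the Nernst equation, log Q = n(E° − E)/0.0592 = 2·(+1.592 − (+1.541))/0.0592 = 1.723.
The balanced reaction is Pt²⁺(aq) + Cd(s) → Pt(s) + Cd²⁺(aq), so Q = [Cd²⁺(aq)] / [Pt²⁺(aq)].
Substituting the known concentrations and solving, log [Cd²⁺(aq)] = −0.618 and [Cd²⁺(aq)] = 0.24 M.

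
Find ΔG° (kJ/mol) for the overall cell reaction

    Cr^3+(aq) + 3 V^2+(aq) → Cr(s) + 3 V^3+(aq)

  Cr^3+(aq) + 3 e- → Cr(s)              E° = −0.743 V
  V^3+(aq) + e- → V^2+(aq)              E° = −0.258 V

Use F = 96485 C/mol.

+140 kJ/mol

In the reaction as written Cr^3+(aq) is reduced, so the Cr³⁺/Cr couple is the cathode and V³⁺/V²⁺ is the anode.
E°cell = −0.743 − (−0.258) = −0.485 V; balancing electrons gives n = 3.
ΔG° = −nFE°cell = −(3)(96485)(−0.485) J/mol = +140 kJ/mol.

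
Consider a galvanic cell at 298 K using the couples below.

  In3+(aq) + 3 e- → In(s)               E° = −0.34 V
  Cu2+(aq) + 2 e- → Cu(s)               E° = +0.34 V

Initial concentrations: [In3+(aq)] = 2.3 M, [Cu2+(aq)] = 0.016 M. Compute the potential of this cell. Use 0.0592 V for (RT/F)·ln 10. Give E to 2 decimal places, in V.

Since E°(Cu²⁺/Cu) > E°(In³⁺/In), Cu²⁺/Cu serves as the cathode.
E°cell = +0.34 − (−0.34) = +0.68 V, with n = 6 electrons transferred.
For the overall reaction 3 Cu2+(aq) + 2 In(s) → 3 Cu(s) + 2 In3+(aq), Q = [In3+(aq)]^2 / [Cu2+(aq)]^3 = 1.29×10^6, giving log Q = 6.111.
By the Nernst equation, E = +0.68 − (0.0592/6)·(6.111) = +0.62 V.

+0.62 V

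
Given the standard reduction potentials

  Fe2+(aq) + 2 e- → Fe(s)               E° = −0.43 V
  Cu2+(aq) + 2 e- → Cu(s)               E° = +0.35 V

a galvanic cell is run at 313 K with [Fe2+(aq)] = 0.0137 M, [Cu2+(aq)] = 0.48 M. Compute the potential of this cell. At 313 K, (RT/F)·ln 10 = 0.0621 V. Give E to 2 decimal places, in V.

+0.83 V

The Cu²⁺/Cu couple has the more positive E°, so it is the cathode; Fe²⁺/Fe is the anode.
E°cell = +0.35 − (−0.43) = +0.78 V, with n = 2 electrons transferred.
The balanced reaction is Cu2+(aq) + Fe(s) → Cu(s) + Fe2+(aq), so Q = [Fe2+(aq)] / [Cu2+(aq)] = 0.0285 and log Q = −1.545.
Applying E = E° − (RT ln10/nF)·log Q gives +0.78 − (0.0621/2)(−1.545) = +0.83 V.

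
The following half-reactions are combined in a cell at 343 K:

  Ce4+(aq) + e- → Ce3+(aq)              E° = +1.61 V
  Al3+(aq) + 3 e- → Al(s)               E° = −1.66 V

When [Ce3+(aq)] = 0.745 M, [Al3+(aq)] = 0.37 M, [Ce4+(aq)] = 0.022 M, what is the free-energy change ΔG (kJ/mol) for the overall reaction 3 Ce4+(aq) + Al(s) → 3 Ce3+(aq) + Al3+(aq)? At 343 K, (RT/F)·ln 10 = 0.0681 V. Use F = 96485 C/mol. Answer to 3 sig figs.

The standard cell potential is +1.61 − (−1.66) = +3.27 V, with n = 3 electrons in the balanced equation.
Q = ([Ce3+(aq)]^3·[Al3+(aq)]) / [Ce4+(aq)]^3 = 1.44×10^4, so log Q = 4.157 and E = +3.27 − (0.0681/3)(4.157) = +3.1756 V.
Finally ΔG = −nFE = −(3)(96485 C/mol)(+3.1756 V) = −919 kJ/mol.

−919 kJ/mol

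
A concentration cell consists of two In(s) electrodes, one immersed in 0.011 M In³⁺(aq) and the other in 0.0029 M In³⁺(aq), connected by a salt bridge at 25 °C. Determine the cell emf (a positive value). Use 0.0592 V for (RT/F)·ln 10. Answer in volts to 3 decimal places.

For a concentration cell E°cell = 0, since both electrodes use the same couple.
The compartment with the higher In³⁺(aq) concentration (0.011 M) acts as the cathode; ions are reduced there and produced at the dilute (0.0029 M) anode.
With n = 3, Ecell = −(0.0592/3)·log([dilute]/[conc]) = −(0.0592/3)·log(0.0029/0.011) = +0.011 V.

0.011 V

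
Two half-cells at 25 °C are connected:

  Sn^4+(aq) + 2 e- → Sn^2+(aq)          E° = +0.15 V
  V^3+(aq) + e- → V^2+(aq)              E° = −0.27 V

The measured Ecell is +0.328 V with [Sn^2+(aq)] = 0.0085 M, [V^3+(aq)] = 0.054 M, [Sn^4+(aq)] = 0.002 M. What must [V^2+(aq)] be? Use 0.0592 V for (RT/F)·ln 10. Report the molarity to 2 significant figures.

0.0031 M

The Sn⁴⁺/Sn²⁺ couple has the larger reduction potential, so it is the cathode: E°cell = +0.15 − (−0.27) = +0.42 V and n = 2.
From the Nernst equation, log Q = n(E° − E)/0.0592 = 2·(+0.42 − (+0.328))/0.0592 = 3.108.
Balancing electrons gives Sn^4+(aq) + 2 V^2+(aq) → Sn^2+(aq) + 2 V^3+(aq); thus Q = ([Sn^2+(aq)]·[V^3+(aq)]^2) / ([Sn^4+(aq)]·[V^2+(aq)]^2).
Substituting the known concentrations and solving, log [V^2+(aq)] = −2.507 and [V^2+(aq)] = 0.0031 M.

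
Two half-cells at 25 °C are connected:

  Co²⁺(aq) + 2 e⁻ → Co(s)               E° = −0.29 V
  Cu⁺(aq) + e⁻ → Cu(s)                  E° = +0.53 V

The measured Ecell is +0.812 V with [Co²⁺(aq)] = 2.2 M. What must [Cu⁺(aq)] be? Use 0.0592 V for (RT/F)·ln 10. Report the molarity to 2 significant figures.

Cu⁺/Cu is the cathode (higher E°); E°cell = +0.53 − (−0.29) = +0.82 V with n = 2.
Rearranging E = E° − (0.0592/n)·log Q gives log Q = 2(+0.82 − (+0.812))/0.0592 = 0.270.
For 2 Cu⁺(aq) + Co(s) → 2 Cu(s) + Co²⁺(aq), the reaction quotient is Q = [Co²⁺(aq)] / [Cu⁺(aq)]^2.
Solving for the unknown gives log [Cu⁺(aq)] = 0.036, so [Cu⁺(aq)] ≈ 1.1 M.

1.1 M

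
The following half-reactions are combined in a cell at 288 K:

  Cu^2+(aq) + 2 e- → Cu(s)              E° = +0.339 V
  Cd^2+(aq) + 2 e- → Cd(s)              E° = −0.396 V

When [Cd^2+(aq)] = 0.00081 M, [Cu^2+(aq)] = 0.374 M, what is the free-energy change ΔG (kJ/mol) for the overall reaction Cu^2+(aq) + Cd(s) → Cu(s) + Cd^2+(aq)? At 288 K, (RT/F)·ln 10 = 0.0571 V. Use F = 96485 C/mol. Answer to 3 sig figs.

−157 kJ/mol

The standard cell potential is +0.339 − (−0.396) = +0.735 V, with n = 2 electrons in the balanced equation.
The reaction quotient is [Cd^2+(aq)] / [Cu^2+(aq)] = 0.00217; by Nernst, E = +0.735 − (0.0571/2)(−2.664) = +0.8111 V.
ΔG = −nFE = −(2)(96485)(+0.8111) J/mol = −157 kJ/mol.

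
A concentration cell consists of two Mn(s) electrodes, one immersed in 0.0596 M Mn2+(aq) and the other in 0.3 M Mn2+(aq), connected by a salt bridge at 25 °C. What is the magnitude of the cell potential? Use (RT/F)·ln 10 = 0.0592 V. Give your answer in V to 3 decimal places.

For a concentration cell E°cell = 0, since both electrodes use the same couple.
The compartment with the higher Mn2+(aq) concentration (0.3 M) acts as the cathode; ions are reduced there and produced at the dilute (0.0596 M) anode.
With n = 2, Ecell = −(0.0592/2)·log([dilute]/[conc]) = −(0.0592/2)·log(0.0596/0.3) = +0.021 V.

0.021 V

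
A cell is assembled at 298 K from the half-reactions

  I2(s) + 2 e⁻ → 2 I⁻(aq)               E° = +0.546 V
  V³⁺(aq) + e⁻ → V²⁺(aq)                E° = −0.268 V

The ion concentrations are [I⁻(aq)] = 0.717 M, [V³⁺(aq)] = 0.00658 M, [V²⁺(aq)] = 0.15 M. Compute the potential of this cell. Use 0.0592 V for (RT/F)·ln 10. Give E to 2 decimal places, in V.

Since E°(I₂/I⁻) > E°(V³⁺/V²⁺), I₂/I⁻ serves as the cathode.
E°cell = +0.546 − (−0.268) = +0.814 V, with n = 2 electrons transferred.
Balancing gives I2(s) + 2 V²⁺(aq) → 2 I⁻(aq) + 2 V³⁺(aq); hence Q = ([I⁻(aq)]^2·[V³⁺(aq)]^2) / [V²⁺(aq)]^2 = 0.000989 (log Q = −3.005).
By the Nernst equation, E = +0.814 − (0.0592/2)·(−3.005) = +0.90 V.

+0.90 V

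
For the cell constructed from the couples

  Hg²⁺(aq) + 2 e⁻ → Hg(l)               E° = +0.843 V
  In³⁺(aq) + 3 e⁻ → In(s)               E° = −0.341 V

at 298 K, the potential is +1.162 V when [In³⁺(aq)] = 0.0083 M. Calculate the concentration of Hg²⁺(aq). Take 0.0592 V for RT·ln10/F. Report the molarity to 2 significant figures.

The Hg²⁺/Hg couple has the larger reduction potential, so it is the cathode: E°cell = +0.843 − (−0.341) = +1.184 V and n = 6.
From the Nernst equation, log Q = n(E° − E)/0.0592 = 6·(+1.184 − (+1.162))/0.0592 = 2.230.
The balanced reaction is 3 Hg²⁺(aq) + 2 In(s) → 3 Hg(l) + 2 In³⁺(aq), so Q = [In³⁺(aq)]^2 / [Hg²⁺(aq)]^3.
Solving for the unknown gives log [Hg²⁺(aq)] = −2.131, so [Hg²⁺(aq)] ≈ 0.0074 M.

0.0074 M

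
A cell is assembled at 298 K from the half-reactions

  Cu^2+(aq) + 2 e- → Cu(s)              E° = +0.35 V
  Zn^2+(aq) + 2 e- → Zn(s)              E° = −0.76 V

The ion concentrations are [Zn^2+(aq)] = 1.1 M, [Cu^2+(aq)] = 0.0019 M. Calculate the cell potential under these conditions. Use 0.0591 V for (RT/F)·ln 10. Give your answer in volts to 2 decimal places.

The Cu²⁺/Cu couple has the more positive E°, so it is the cathode; Zn²⁺/Zn is the anode.
E°cell = E°cat − E°an = +0.35 − (−0.76) = +1.11 V; n = 2.
The balanced reaction is Cu^2+(aq) + Zn(s) → Cu(s) + Zn^2+(aq), so Q = [Zn^2+(aq)] / [Cu^2+(aq)] = 579 and log Q = 2.763.
Applying E = E° − (RT ln10/nF)·log Q gives +1.11 − (0.0591/2)(2.763) = +1.03 V.

+1.03 V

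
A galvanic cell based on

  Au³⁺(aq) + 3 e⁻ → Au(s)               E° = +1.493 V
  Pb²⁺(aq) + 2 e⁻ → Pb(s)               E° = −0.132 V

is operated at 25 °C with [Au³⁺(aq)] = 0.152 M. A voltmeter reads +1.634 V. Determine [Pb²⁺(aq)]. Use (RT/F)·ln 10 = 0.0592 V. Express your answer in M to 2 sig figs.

0.14 M

Au³⁺/Au is the cathode (higher E°); E°cell = +1.493 − (−0.132) = +1.625 V with n = 6.
From the Nernst equation, log Q = n(E° − E)/0.0592 = 6·(+1.625 − (+1.634))/0.0592 = −0.912.
The balanced reaction is 2 Au³⁺(aq) + 3 Pb(s) → 2 Au(s) + 3 Pb²⁺(aq), so Q = [Pb²⁺(aq)]^3 / [Au³⁺(aq)]^2.
Solving for the unknown gives log [Pb²⁺(aq)] = −0.849, so [Pb²⁺(aq)] ≈ 0.14 M.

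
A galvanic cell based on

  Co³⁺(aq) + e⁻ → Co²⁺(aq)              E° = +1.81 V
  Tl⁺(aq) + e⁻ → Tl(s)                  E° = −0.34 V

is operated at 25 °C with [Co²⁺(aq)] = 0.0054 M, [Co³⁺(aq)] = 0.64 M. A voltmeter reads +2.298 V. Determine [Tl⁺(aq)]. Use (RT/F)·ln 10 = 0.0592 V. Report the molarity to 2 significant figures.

The Co³⁺/Co²⁺ couple has the larger reduction potential, so it is the cathode: E°cell = +1.81 − (−0.34) = +2.15 V and n = 1.
From the Nernst equation, log Q = n(E° − E)/0.0592 = 1·(+2.15 − (+2.298))/0.0592 = −2.500.
Balancing electrons gives Co³⁺(aq) + Tl(s) → Co²⁺(aq) + Tl⁺(aq); thus Q = ([Co²⁺(aq)]·[Tl⁺(aq)]) / [Co³⁺(aq)].
Substituting the known concentrations and solving, log [Tl⁺(aq)] = −0.426 and [Tl⁺(aq)] = 0.37 M.

0.37 M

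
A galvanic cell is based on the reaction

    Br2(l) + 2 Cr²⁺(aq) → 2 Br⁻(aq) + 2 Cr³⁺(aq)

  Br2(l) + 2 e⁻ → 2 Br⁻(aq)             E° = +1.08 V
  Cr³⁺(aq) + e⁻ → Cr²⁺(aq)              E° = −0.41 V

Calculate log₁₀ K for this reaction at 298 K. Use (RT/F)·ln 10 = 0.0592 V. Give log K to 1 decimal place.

log K = 50.3

The Br₂/Br⁻ couple is reduced (cathode); E°cell = +1.08 − (−0.41) = +1.49 V with n = 2.
At equilibrium E = 0, so log K = nE°cell / 0.0592 = (2)(+1.49) / 0.0592 = 50.3.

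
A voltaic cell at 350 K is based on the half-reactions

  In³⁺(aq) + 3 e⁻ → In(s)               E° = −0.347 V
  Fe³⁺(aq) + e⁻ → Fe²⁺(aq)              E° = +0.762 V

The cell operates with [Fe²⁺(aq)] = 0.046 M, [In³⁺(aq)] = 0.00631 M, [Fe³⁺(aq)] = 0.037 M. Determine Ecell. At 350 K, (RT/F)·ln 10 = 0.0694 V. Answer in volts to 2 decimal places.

The Fe³⁺/Fe²⁺ couple has the more positive E°, so it is the cathode; In³⁺/In is the anode.
The standard potential is +0.762 − (−0.347) = +1.109 V and the balanced reaction transfers n = 3 electrons.
For the overall reaction 3 Fe³⁺(aq) + In(s) → 3 Fe²⁺(aq) + In³⁺(aq), Q = ([Fe²⁺(aq)]^3·[In³⁺(aq)]) / [Fe³⁺(aq)]^3 = 0.0121, giving log Q = −1.916.
E = E° − (0.0694/n)·log Q = +1.109 − (0.0694/3)(−1.916) = +1.15 V.

+1.15 V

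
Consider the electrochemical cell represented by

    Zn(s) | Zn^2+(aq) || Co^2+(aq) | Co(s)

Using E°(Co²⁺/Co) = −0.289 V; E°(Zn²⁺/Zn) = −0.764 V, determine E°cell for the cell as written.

+0.475 V

By convention the left-hand electrode in cell notation is the anode (oxidation) and the right-hand electrode is the cathode (reduction).
E°cell = E°(right) − E°(left) = −0.289 − (−0.764) = +0.475 V.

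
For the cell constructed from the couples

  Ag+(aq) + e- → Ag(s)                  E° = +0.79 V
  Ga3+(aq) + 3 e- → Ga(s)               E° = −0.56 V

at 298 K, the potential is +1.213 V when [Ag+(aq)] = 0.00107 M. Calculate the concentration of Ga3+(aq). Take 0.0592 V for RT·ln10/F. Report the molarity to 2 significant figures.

The Ag⁺/Ag couple has the larger reduction potential, so it is the cathode: E°cell = +0.79 − (−0.56) = +1.35 V and n = 3.
Since E = E° − (0.0592/n)·log Q, log Q = n(E° − E)/0.0592 = 6.943.
For 3 Ag+(aq) + Ga(s) → 3 Ag(s) + Ga3+(aq), the reaction quotient is Q = [Ga3+(aq)] / [Ag+(aq)]^3.
Solving for the unknown gives log [Ga3+(aq)] = −1.969, so [Ga3+(aq)] ≈ 0.011 M.

0.011 M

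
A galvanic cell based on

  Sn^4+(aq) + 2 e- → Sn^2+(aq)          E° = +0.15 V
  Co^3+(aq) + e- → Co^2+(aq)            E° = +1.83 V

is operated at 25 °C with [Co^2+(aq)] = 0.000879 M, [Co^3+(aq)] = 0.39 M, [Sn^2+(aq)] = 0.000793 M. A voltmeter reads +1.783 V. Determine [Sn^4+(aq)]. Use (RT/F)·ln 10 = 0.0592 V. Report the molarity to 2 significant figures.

The Co³⁺/Co²⁺ couple has the larger reduction potential, so it is the cathode: E°cell = +1.83 − (+0.15) = +1.68 V and n = 2.
From the Nernst equation, log Q = n(E° − E)/0.0592 = 2·(+1.68 − (+1.783))/0.0592 = −3.480.
For 2 Co^3+(aq) + Sn^2+(aq) → 2 Co^2+(aq) + Sn^4+(aq), the reaction quotient is Q = ([Co^2+(aq)]^2·[Sn^4+(aq)]) / ([Co^3+(aq)]^2·[Sn^2+(aq)]).
Substituting the known concentrations and solving, log [Sn^4+(aq)] = −1.287 and [Sn^4+(aq)] = 0.052 M.

0.052 M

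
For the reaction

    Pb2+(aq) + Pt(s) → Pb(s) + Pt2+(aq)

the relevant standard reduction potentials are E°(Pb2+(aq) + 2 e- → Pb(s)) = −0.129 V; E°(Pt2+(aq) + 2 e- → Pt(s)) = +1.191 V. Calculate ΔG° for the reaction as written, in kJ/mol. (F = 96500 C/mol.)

+255 kJ/mol

In the reaction as written Pb2+(aq) is reduced, so the Pb²⁺/Pb couple is the cathode and Pt²⁺/Pt is the anode.
E°cell = −0.129 − (+1.191) = −1.320 V; balancing electrons gives n = 2.
ΔG° = −nFE°cell = −(2)(96500)(−1.320) J/mol = +255 kJ/mol.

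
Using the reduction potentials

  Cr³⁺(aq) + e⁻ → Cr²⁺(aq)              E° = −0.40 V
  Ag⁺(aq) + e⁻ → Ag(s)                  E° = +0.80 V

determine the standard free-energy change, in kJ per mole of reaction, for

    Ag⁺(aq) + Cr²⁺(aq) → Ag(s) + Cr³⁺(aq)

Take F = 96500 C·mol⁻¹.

In the reaction as written Ag⁺(aq) is reduced, so the Ag⁺/Ag couple is the cathode and Cr³⁺/Cr²⁺ is the anode.
E°cell = +0.80 − (−0.40) = +1.20 V; balancing electrons gives n = 1.
ΔG° = −nFE°cell = −(1)(96500)(+1.20) J/mol = −116 kJ/mol.

−116 kJ/mol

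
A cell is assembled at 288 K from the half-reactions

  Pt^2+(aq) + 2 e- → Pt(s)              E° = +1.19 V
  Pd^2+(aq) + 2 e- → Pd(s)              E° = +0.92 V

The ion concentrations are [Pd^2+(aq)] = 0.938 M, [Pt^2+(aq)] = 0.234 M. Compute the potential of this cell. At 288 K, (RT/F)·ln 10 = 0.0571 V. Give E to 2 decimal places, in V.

Pt²⁺/Pt is reduced (cathode, E° = +1.19 V) and Pd²⁺/Pd is oxidized (anode).
E°cell = +1.19 − (+0.92) = +0.27 V, with n = 2 electrons transferred.
For the overall reaction Pt^2+(aq) + Pd(s) → Pt(s) + Pd^2+(aq), Q = [Pd^2+(aq)] / [Pt^2+(aq)] = 4.01, giving log Q = 0.603.
E = E° − (0.0571/n)·log Q = +0.27 − (0.0571/2)(0.603) = +0.25 V.

+0.25 V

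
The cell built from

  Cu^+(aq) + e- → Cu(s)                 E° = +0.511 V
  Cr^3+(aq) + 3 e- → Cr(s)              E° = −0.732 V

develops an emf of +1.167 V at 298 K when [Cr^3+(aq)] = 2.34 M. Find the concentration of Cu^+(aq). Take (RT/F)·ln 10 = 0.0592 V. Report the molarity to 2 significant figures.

0.069 M

With Cu⁺/Cu at the cathode and Cr³⁺/Cr at the anode, E°cell = +0.511 − (−0.732) = +1.243 V (n = 3).
From the Nernst equation, log Q = n(E° − E)/0.0592 = 3·(+1.243 − (+1.167))/0.0592 = 3.851.
The balanced reaction is 3 Cu^+(aq) + Cr(s) → 3 Cu(s) + Cr^3+(aq), so Q = [Cr^3+(aq)] / [Cu^+(aq)]^3.
Substituting the known concentrations and solving, log [Cu^+(aq)] = −1.161 and [Cu^+(aq)] = 0.069 M.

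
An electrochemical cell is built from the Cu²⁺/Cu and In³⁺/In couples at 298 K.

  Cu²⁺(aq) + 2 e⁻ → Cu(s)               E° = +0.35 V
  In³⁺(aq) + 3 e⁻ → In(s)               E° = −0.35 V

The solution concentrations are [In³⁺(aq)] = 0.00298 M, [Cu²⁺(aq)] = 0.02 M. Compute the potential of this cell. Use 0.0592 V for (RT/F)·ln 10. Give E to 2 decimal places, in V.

Cu²⁺/Cu is reduced (cathode, E° = +0.35 V) and In³⁺/In is oxidized (anode).
E°cell = +0.35 − (−0.35) = +0.70 V, with n = 6 electrons transferred.
The balanced reaction is 3 Cu²⁺(aq) + 2 In(s) → 3 Cu(s) + 2 In³⁺(aq), so Q = [In³⁺(aq)]^2 / [Cu²⁺(aq)]^3 = 1.11 and log Q = 0.045.
Applying E = E° − (RT ln10/nF)·log Q gives +0.70 − (0.0592/6)(0.045) = +0.70 V.

+0.70 V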